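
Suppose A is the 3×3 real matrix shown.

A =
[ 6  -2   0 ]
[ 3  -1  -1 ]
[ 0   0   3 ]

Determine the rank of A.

Row reduce to echelon form.
R2 ← R2 − (1/2)·R1: [0, 0, -1]
R3 ← R3 + (3)·R2: [0, 0, 0]
Echelon form has 2 nonzero rows, so rank(A) = 2.

2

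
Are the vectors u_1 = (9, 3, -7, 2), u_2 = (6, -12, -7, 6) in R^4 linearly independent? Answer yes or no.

Form the matrix with these vectors as rows and row reduce.
R2 ← R2 − (2/3)·R1: [0, -14, -7/3, 14/3]
2 nonzero rows, so the 2 vectors span a space of dimension 2.
Since 2 = 2, the vectors are linearly independent.

yes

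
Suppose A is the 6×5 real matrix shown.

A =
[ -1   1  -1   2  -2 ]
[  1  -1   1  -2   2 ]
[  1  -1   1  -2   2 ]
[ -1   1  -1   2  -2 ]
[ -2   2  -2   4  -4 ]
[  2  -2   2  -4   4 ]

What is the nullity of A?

Row reduce to echelon form.
R2 ← R2 + R1: [0, 0, 0, 0, 0]
R3 ← R3 + R1: [0, 0, 0, 0, 0]
R4 ← R4 − R1: [0, 0, 0, 0, 0]
R5 ← R5 − (2)·R1: [0, 0, 0, 0, 0]
R6 ← R6 + (2)·R1: [0, 0, 0, 0, 0]
1 nonzero row, so rank(A) = 1.
A has 5 columns; by rank–nullity, nullity = 5 − 1 = 4.

4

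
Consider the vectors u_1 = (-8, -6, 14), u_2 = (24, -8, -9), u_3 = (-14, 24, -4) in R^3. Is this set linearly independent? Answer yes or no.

Form the matrix with these vectors as rows and row reduce.
R2 ← R2 + (3)·R1: [0, -26, 33]
R3 ← R3 − (7/4)·R1: [0, 69/2, -57/2]
R3 ← R3 + (69/52)·R2: [0, 0, 795/52]
3 nonzero rows, so the 3 vectors span a space of dimension 3.
Since 3 = 3, the vectors are linearly independent.

yes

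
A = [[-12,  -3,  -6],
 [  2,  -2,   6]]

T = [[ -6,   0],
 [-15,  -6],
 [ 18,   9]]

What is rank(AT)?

First compute AT:
[[  9, -36],
 [126,  66]]
Now row reduce the product.
R2 ← R2 − (14)·R1: [0, 570]
2 nonzero rows, so rank(AT) = 2.

2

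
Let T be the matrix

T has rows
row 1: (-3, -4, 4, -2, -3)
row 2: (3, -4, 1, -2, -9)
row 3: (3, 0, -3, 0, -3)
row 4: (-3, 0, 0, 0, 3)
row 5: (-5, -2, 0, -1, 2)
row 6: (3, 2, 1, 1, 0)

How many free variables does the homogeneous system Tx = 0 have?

2

Row reduce to echelon form.
R2 ← R2 + R1: [0, -8, 5, -4, -12]
R3 ← R3 + R1: [0, -4, 1, -2, -6]
R4 ← R4 − R1: [0, 4, -4, 2, 6]
R5 ← R5 − (5/3)·R1: [0, 14/3, -20/3, 7/3, 7]
R6 ← R6 + R1: [0, -2, 5, -1, -3]
R3 ← R3 − (1/2)·R2: [0, 0, -3/2, 0, 0]
R4 ← R4 + (1/2)·R2: [0, 0, -3/2, 0, 0]
R5 ← R5 + (7/12)·R2: [0, 0, -15/4, 0, 0]
R6 ← R6 − (1/4)·R2: [0, 0, 15/4, 0, 0]
R4 ← R4 − R3: [0, 0, 0, 0, 0]
R5 ← R5 − (5/2)·R3: [0, 0, 0, 0, 0]
R6 ← R6 + (5/2)·R3: [0, 0, 0, 0, 0]
3 nonzero rows, so rank(T) = 3.
T has 5 columns; by rank–nullity, nullity = 5 − 3 = 2.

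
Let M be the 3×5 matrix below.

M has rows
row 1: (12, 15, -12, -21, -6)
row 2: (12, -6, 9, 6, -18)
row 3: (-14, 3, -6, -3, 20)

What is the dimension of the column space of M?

3

Row reduce to echelon form.
R2 ← R2 − R1: [0, -21, 21, 27, -12]
R3 ← R3 + (7/6)·R1: [0, 41/2, -20, -55/2, 13]
R3 ← R3 + (41/42)·R2: [0, 0, 1/2, -8/7, 9/7]
Echelon form has 3 nonzero rows, so rank(M) = 3.
The column space has dimension equal to the rank: 3.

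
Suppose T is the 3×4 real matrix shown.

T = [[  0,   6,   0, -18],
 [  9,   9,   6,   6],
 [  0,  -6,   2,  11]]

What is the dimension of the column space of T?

Row reduce to echelon form.
Swap R1 ↔ R2
R3 ← R3 + R2: [0, 0, 2, -7]
Echelon form has 3 nonzero rows, so rank(T) = 3.
The column space has dimension equal to the rank: 3.

3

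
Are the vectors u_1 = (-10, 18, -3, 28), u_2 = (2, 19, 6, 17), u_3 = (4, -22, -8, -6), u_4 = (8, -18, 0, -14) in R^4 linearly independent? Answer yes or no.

yes

Form the matrix with these vectors as rows and row reduce.
R2 ← R2 + (1/5)·R1: [0, 113/5, 27/5, 113/5]
R3 ← R3 + (2/5)·R1: [0, -74/5, -46/5, 26/5]
R4 ← R4 + (4/5)·R1: [0, -18/5, -12/5, 42/5]
R3 ← R3 + (74/113)·R2: [0, 0, -640/113, 20]
R4 ← R4 + (18/113)·R2: [0, 0, -174/113, 12]
R4 ← R4 − (87/320)·R3: [0, 0, 0, 105/16]
4 nonzero rows, so the 4 vectors span a space of dimension 4.
Since 4 = 4, the vectors are linearly independent.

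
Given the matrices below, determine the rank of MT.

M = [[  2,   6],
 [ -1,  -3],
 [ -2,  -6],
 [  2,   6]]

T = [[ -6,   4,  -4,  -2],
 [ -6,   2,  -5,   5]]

1

First compute MT:
[[-48,  20, -38,  26],
 [ 24, -10,  19, -13],
 [ 48, -20,  38, -26],
 [-48,  20, -38,  26]]
Now row reduce the product.
R2 ← R2 + (1/2)·R1: [0, 0, 0, 0]
R3 ← R3 + R1: [0, 0, 0, 0]
R4 ← R4 − R1: [0, 0, 0, 0]
1 nonzero row, so rank(MT) = 1.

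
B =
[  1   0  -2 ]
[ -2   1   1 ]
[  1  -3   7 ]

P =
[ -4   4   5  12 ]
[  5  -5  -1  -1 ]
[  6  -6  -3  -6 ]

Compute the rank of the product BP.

2

First compute BP:
[[-16,  16,  11,  24],
 [ 19, -19, -14, -31],
 [ 23, -23, -13, -27]]
Now row reduce the product.
R2 ← R2 + (19/16)·R1: [0, 0, -15/16, -5/2]
R3 ← R3 + (23/16)·R1: [0, 0, 45/16, 15/2]
R3 ← R3 + (3)·R2: [0, 0, 0, 0]
2 nonzero rows, so rank(BP) = 2.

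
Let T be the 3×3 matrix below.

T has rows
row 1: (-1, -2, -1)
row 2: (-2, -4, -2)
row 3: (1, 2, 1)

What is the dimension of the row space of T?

1

Row reduce to echelon form.
R2 ← R2 − (2)·R1: [0, 0, 0]
R3 ← R3 + R1: [0, 0, 0]
Echelon form has 1 nonzero row, so rank(T) = 1.
The row space has dimension equal to the rank: 1.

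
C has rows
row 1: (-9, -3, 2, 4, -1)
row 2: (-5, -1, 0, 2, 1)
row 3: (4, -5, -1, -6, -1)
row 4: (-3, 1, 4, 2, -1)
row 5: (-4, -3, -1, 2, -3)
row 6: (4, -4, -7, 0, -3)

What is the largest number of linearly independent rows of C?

Row reduce to echelon form.
R2 ← R2 − (5/9)·R1: [0, 2/3, -10/9, -2/9, 14/9]
R3 ← R3 + (4/9)·R1: [0, -19/3, -1/9, -38/9, -13/9]
R4 ← R4 − (1/3)·R1: [0, 2, 10/3, 2/3, -2/3]
R5 ← R5 − (4/9)·R1: [0, -5/3, -17/9, 2/9, -23/9]
R6 ← R6 + (4/9)·R1: [0, -16/3, -55/9, 16/9, -31/9]
R3 ← R3 + (19/2)·R2: [0, 0, -32/3, -19/3, 40/3]
R4 ← R4 − (3)·R2: [0, 0, 20/3, 4/3, -16/3]
R5 ← R5 + (5/2)·R2: [0, 0, -14/3, -1/3, 4/3]
R6 ← R6 + (8)·R2: [0, 0, -15, 0, 9]
R4 ← R4 + (5/8)·R3: [0, 0, 0, -21/8, 3]
R5 ← R5 − (7/16)·R3: [0, 0, 0, 39/16, -9/2]
R6 ← R6 − (45/32)·R3: [0, 0, 0, 285/32, -39/4]
R5 ← R5 + (13/14)·R4: [0, 0, 0, 0, -12/7]
R6 ← R6 + (95/28)·R4: [0, 0, 0, 0, 3/7]
R6 ← R6 + (1/4)·R5: [0, 0, 0, 0, 0]
Echelon form has 5 nonzero rows, so rank(C) = 5.
The rank gives the maximum number of linearly independent rows: 5.

5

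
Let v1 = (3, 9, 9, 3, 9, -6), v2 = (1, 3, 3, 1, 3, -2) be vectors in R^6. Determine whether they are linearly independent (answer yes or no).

Form the matrix with these vectors as rows and row reduce.
R2 ← R2 − (1/3)·R1: [0, 0, 0, 0, 0, 0]
1 nonzero row, so the 2 vectors span a space of dimension 1.
Since 1 < 2, the vectors are linearly dependent.

no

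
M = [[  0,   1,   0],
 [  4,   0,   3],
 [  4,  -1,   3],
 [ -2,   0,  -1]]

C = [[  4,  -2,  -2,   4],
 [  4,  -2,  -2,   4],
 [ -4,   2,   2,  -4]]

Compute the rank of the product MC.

1

First compute MC:
[[  4,  -2,  -2,   4],
 [  4,  -2,  -2,   4],
 [  0,   0,   0,   0],
 [ -4,   2,   2,  -4]]
Now row reduce the product.
R2 ← R2 − R1: [0, 0, 0, 0]
R4 ← R4 + R1: [0, 0, 0, 0]
1 nonzero row, so rank(MC) = 1.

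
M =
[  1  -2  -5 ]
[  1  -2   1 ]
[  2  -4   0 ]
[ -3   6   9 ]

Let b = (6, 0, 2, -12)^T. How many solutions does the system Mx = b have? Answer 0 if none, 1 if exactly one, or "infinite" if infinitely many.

Row reduce the augmented matrix [M | b].
R2 ← R2 − R1: [0, 0, 6, -6]
R3 ← R3 − (2)·R1: [0, 0, 10, -10]
R4 ← R4 + (3)·R1: [0, 0, -6, 6]
R3 ← R3 − (5/3)·R2: [0, 0, 0, 0]
R4 ← R4 + R2: [0, 0, 0, 0]
The echelon form has 2 nonzero rows, and every pivot lies in the first 3 columns, so rank(M) = rank([M|b]) = 2.
The system is consistent.
rank = 2 < 3 unknowns, so there are infinitely many solutions.

infinite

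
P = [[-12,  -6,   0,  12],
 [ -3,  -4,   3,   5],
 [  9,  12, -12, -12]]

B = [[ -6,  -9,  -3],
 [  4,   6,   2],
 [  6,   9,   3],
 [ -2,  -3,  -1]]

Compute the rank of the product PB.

First compute PB:
[[ 24,  36,  12],
 [ 10,  15,   5],
 [-54, -81, -27]]
Now row reduce the product.
R2 ← R2 − (5/12)·R1: [0, 0, 0]
R3 ← R3 + (9/4)·R1: [0, 0, 0]
1 nonzero row, so rank(PB) = 1.

1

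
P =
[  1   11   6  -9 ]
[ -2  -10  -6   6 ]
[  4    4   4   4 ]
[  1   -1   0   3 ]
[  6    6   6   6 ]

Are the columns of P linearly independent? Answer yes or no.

no

Row reduce P to echelon form.
R2 ← R2 + (2)·R1: [0, 12, 6, -12]
R3 ← R3 − (4)·R1: [0, -40, -20, 40]
R4 ← R4 − R1: [0, -12, -6, 12]
R5 ← R5 − (6)·R1: [0, -60, -30, 60]
R3 ← R3 + (10/3)·R2: [0, 0, 0, 0]
R4 ← R4 + R2: [0, 0, 0, 0]
R5 ← R5 + (5)·R2: [0, 0, 0, 0]
2 pivots among 4 columns.
Only 2 < 4 pivot columns, so the columns are linearly dependent.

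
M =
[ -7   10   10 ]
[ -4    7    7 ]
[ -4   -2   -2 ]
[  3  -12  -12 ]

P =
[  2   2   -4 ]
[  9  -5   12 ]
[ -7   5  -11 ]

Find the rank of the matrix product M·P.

2

First compute MP:
[[  6, -14,  38],
 [  6,  -8,  23],
 [-12,  -8,  14],
 [-18,   6, -24]]
Now row reduce the product.
R2 ← R2 − R1: [0, 6, -15]
R3 ← R3 + (2)·R1: [0, -36, 90]
R4 ← R4 + (3)·R1: [0, -36, 90]
R3 ← R3 + (6)·R2: [0, 0, 0]
R4 ← R4 + (6)·R2: [0, 0, 0]
2 nonzero rows, so rank(MP) = 2.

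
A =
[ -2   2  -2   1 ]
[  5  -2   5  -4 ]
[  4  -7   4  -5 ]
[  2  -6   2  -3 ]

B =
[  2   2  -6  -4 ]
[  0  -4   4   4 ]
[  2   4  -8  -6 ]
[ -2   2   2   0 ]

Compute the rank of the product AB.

2

First compute AB:
[[-10, -18,  38,  28],
 [ 28,  30, -86, -58],
 [ 26,  42, -94, -68],
 [ 14,  30, -58, -44]]
Now row reduce the product.
R2 ← R2 + (14/5)·R1: [0, -102/5, 102/5, 102/5]
R3 ← R3 + (13/5)·R1: [0, -24/5, 24/5, 24/5]
R4 ← R4 + (7/5)·R1: [0, 24/5, -24/5, -24/5]
R3 ← R3 − (4/17)·R2: [0, 0, 0, 0]
R4 ← R4 + (4/17)·R2: [0, 0, 0, 0]
2 nonzero rows, so rank(AB) = 2.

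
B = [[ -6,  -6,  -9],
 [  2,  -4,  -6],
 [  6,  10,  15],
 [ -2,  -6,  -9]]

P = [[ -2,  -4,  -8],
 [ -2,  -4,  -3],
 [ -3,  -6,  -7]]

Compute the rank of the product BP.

2

First compute BP:
[[ 51, 102, 129],
 [ 22,  44,  38],
 [-77, -154, -183],
 [ 43,  86,  97]]
Now row reduce the product.
R2 ← R2 − (22/51)·R1: [0, 0, -300/17]
R3 ← R3 + (77/51)·R1: [0, 0, 200/17]
R4 ← R4 − (43/51)·R1: [0, 0, -200/17]
R3 ← R3 + (2/3)·R2: [0, 0, 0]
R4 ← R4 − (2/3)·R2: [0, 0, 0]
2 nonzero rows, so rank(BP) = 2.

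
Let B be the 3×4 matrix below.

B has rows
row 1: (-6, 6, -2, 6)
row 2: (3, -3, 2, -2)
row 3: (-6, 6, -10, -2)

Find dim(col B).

2

Row reduce to echelon form.
R2 ← R2 + (1/2)·R1: [0, 0, 1, 1]
R3 ← R3 − R1: [0, 0, -8, -8]
R3 ← R3 + (8)·R2: [0, 0, 0, 0]
Echelon form has 2 nonzero rows, so rank(B) = 2.
The column space has dimension equal to the rank: 2.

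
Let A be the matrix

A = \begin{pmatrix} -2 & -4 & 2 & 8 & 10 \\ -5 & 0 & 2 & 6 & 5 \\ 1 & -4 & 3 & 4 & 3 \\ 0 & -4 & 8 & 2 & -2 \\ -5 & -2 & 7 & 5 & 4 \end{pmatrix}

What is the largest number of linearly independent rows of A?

Row reduce to echelon form.
R2 ← R2 − (5/2)·R1: [0, 10, -3, -14, -20]
R3 ← R3 + (1/2)·R1: [0, -6, 4, 8, 8]
R5 ← R5 − (5/2)·R1: [0, 8, 2, -15, -21]
R3 ← R3 + (3/5)·R2: [0, 0, 11/5, -2/5, -4]
R4 ← R4 + (2/5)·R2: [0, 0, 34/5, -18/5, -10]
R5 ← R5 − (4/5)·R2: [0, 0, 22/5, -19/5, -5]
R4 ← R4 − (34/11)·R3: [0, 0, 0, -26/11, 26/11]
R5 ← R5 − (2)·R3: [0, 0, 0, -3, 3]
R5 ← R5 − (33/26)·R4: [0, 0, 0, 0, 0]
Echelon form has 4 nonzero rows, so rank(A) = 4.
The rank gives the maximum number of linearly independent rows: 4.

4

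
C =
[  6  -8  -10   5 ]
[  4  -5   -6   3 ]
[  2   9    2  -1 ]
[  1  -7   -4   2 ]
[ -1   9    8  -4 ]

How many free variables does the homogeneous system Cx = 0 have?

1

Row reduce to echelon form.
R2 ← R2 − (2/3)·R1: [0, 1/3, 2/3, -1/3]
R3 ← R3 − (1/3)·R1: [0, 35/3, 16/3, -8/3]
R4 ← R4 − (1/6)·R1: [0, -17/3, -7/3, 7/6]
R5 ← R5 + (1/6)·R1: [0, 23/3, 19/3, -19/6]
R3 ← R3 − (35)·R2: [0, 0, -18, 9]
R4 ← R4 + (17)·R2: [0, 0, 9, -9/2]
R5 ← R5 − (23)·R2: [0, 0, -9, 9/2]
R4 ← R4 + (1/2)·R3: [0, 0, 0, 0]
R5 ← R5 − (1/2)·R3: [0, 0, 0, 0]
3 nonzero rows, so rank(C) = 3.
C has 4 columns; by rank–nullity, nullity = 4 − 3 = 1.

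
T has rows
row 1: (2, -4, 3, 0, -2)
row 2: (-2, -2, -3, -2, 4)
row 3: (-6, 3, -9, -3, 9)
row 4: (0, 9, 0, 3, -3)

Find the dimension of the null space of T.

3

Row reduce to echelon form.
R2 ← R2 + R1: [0, -6, 0, -2, 2]
R3 ← R3 + (3)·R1: [0, -9, 0, -3, 3]
R3 ← R3 − (3/2)·R2: [0, 0, 0, 0, 0]
R4 ← R4 + (3/2)·R2: [0, 0, 0, 0, 0]
2 nonzero rows, so rank(T) = 2.
T has 5 columns; by rank–nullity, nullity = 5 − 2 = 3.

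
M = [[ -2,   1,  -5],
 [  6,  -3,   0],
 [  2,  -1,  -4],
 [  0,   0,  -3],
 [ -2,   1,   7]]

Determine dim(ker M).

1

Row reduce to echelon form.
R2 ← R2 + (3)·R1: [0, 0, -15]
R3 ← R3 + R1: [0, 0, -9]
R5 ← R5 − R1: [0, 0, 12]
R3 ← R3 − (3/5)·R2: [0, 0, 0]
R4 ← R4 − (1/5)·R2: [0, 0, 0]
R5 ← R5 + (4/5)·R2: [0, 0, 0]
2 nonzero rows, so rank(M) = 2.
M has 3 columns; by rank–nullity, nullity = 3 − 2 = 1.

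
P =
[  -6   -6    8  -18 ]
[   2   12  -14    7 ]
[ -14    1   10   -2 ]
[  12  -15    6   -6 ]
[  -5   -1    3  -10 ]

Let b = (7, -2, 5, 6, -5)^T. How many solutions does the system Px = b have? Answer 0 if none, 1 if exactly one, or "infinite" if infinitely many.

Row reduce the augmented matrix [P | b].
R2 ← R2 + (1/3)·R1: [0, 10, -34/3, 1, 1/3]
R3 ← R3 − (7/3)·R1: [0, 15, -26/3, 40, -34/3]
R4 ← R4 + (2)·R1: [0, -27, 22, -42, 20]
R5 ← R5 − (5/6)·R1: [0, 4, -11/3, 5, -65/6]
R3 ← R3 − (3/2)·R2: [0, 0, 25/3, 77/2, -71/6]
R4 ← R4 + (27/10)·R2: [0, 0, -43/5, -393/10, 209/10]
R5 ← R5 − (2/5)·R2: [0, 0, 13/15, 23/5, -329/30]
R4 ← R4 + (129/125)·R3: [0, 0, 0, 54/125, 1086/125]
R5 ← R5 − (13/125)·R3: [0, 0, 0, 149/250, -1217/125]
R5 ← R5 − (149/108)·R4: [0, 0, 0, 0, -391/18]
The echelon form has 5 nonzero rows; the last pivot sits in the augmented column, so rank(P) = 4 but rank([P|b]) = 5.
Since the ranks differ, the system is inconsistent.
It has no solutions.

0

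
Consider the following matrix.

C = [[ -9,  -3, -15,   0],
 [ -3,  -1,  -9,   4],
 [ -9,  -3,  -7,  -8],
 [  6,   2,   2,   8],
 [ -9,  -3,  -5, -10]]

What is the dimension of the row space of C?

Row reduce to echelon form.
R2 ← R2 − (1/3)·R1: [0, 0, -4, 4]
R3 ← R3 − R1: [0, 0, 8, -8]
R4 ← R4 + (2/3)·R1: [0, 0, -8, 8]
R5 ← R5 − R1: [0, 0, 10, -10]
R3 ← R3 + (2)·R2: [0, 0, 0, 0]
R4 ← R4 − (2)·R2: [0, 0, 0, 0]
R5 ← R5 + (5/2)·R2: [0, 0, 0, 0]
Echelon form has 2 nonzero rows, so rank(C) = 2.
The row space has dimension equal to the rank: 2.

2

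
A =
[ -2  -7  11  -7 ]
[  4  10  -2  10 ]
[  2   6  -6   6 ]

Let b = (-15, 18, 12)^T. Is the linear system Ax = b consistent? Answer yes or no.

Row reduce the augmented matrix [A | b].
R2 ← R2 + (2)·R1: [0, -4, 20, -4, -12]
R3 ← R3 + R1: [0, -1, 5, -1, -3]
R3 ← R3 − (1/4)·R2: [0, 0, 0, 0, 0]
The echelon form has 2 nonzero rows, and every pivot lies in the first 4 columns, so rank(A) = rank([A|b]) = 2.
The system is consistent.

yes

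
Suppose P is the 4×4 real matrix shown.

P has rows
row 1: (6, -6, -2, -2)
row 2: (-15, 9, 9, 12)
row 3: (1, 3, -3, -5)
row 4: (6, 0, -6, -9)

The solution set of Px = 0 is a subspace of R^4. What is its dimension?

2

Row reduce to echelon form.
R2 ← R2 + (5/2)·R1: [0, -6, 4, 7]
R3 ← R3 − (1/6)·R1: [0, 4, -8/3, -14/3]
R4 ← R4 − R1: [0, 6, -4, -7]
R3 ← R3 + (2/3)·R2: [0, 0, 0, 0]
R4 ← R4 + R2: [0, 0, 0, 0]
2 nonzero rows, so rank(P) = 2.
P has 4 columns; by rank–nullity, nullity = 4 − 2 = 2.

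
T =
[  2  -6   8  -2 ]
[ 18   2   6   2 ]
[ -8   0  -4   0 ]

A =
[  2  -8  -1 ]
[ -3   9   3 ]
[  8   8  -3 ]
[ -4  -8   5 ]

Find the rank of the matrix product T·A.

First compute TA:
[[ 94,  10, -54],
 [ 70, -94, -20],
 [-48,  32,  20]]
Now row reduce the product.
R2 ← R2 − (35/47)·R1: [0, -4768/47, 950/47]
R3 ← R3 + (24/47)·R1: [0, 1744/47, -356/47]
R3 ← R3 + (109/298)·R2: [0, 0, -27/149]
3 nonzero rows, so rank(TA) = 3.

3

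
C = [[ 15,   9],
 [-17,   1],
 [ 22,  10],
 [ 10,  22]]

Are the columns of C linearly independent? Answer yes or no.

yes

Row reduce C to echelon form.
R2 ← R2 + (17/15)·R1: [0, 56/5]
R3 ← R3 − (22/15)·R1: [0, -16/5]
R4 ← R4 − (2/3)·R1: [0, 16]
R3 ← R3 + (2/7)·R2: [0, 0]
R4 ← R4 − (10/7)·R2: [0, 0]
2 pivots among 2 columns.
Every column is a pivot column, so the columns are linearly independent.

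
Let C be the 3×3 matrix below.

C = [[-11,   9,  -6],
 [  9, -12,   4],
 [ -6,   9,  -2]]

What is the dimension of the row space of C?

Row reduce to echelon form.
R2 ← R2 + (9/11)·R1: [0, -51/11, -10/11]
R3 ← R3 − (6/11)·R1: [0, 45/11, 14/11]
R3 ← R3 + (15/17)·R2: [0, 0, 8/17]
Echelon form has 3 nonzero rows, so rank(C) = 3.
The row space has dimension equal to the rank: 3.

3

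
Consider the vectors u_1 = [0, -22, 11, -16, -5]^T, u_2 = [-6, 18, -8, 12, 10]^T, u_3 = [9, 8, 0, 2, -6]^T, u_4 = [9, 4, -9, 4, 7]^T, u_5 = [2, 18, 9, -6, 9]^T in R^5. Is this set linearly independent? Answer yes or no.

no

Form the matrix with these vectors as rows and row reduce.
Swap R1 ↔ R2
R3 ← R3 + (3/2)·R1: [0, 35, -12, 20, 9]
R4 ← R4 + (3/2)·R1: [0, 31, -21, 22, 22]
R5 ← R5 + (1/3)·R1: [0, 24, 19/3, -2, 37/3]
R3 ← R3 + (35/22)·R2: [0, 0, 11/2, -60/11, 23/22]
R4 ← R4 + (31/22)·R2: [0, 0, -11/2, -6/11, 329/22]
R5 ← R5 + (12/11)·R2: [0, 0, 55/3, -214/11, 227/33]
R4 ← R4 + R3: [0, 0, 0, -6, 16]
R5 ← R5 − (10/3)·R3: [0, 0, 0, -14/11, 112/33]
R5 ← R5 − (7/33)·R4: [0, 0, 0, 0, 0]
4 nonzero rows, so the 5 vectors span a space of dimension 4.
Since 4 < 5, the vectors are linearly dependent.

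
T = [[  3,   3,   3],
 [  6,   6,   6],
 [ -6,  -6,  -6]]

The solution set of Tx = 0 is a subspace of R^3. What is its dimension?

2

Row reduce to echelon form.
R2 ← R2 − (2)·R1: [0, 0, 0]
R3 ← R3 + (2)·R1: [0, 0, 0]
1 nonzero row, so rank(T) = 1.
T has 3 columns; by rank–nullity, nullity = 3 − 1 = 2.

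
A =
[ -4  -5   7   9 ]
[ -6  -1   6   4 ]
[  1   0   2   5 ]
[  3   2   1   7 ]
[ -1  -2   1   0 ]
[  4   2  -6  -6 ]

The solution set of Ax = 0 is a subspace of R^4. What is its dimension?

0

Row reduce to echelon form.
R2 ← R2 − (3/2)·R1: [0, 13/2, -9/2, -19/2]
R3 ← R3 + (1/4)·R1: [0, -5/4, 15/4, 29/4]
R4 ← R4 + (3/4)·R1: [0, -7/4, 25/4, 55/4]
R5 ← R5 − (1/4)·R1: [0, -3/4, -3/4, -9/4]
R6 ← R6 + R1: [0, -3, 1, 3]
R3 ← R3 + (5/26)·R2: [0, 0, 75/26, 141/26]
R4 ← R4 + (7/26)·R2: [0, 0, 131/26, 291/26]
R5 ← R5 + (3/26)·R2: [0, 0, -33/26, -87/26]
R6 ← R6 + (6/13)·R2: [0, 0, -14/13, -18/13]
R4 ← R4 − (131/75)·R3: [0, 0, 0, 43/25]
R5 ← R5 + (11/25)·R3: [0, 0, 0, -24/25]
R6 ← R6 + (28/75)·R3: [0, 0, 0, 16/25]
R5 ← R5 + (24/43)·R4: [0, 0, 0, 0]
R6 ← R6 − (16/43)·R4: [0, 0, 0, 0]
4 nonzero rows, so rank(A) = 4.
A has 4 columns; by rank–nullity, nullity = 4 − 4 = 0.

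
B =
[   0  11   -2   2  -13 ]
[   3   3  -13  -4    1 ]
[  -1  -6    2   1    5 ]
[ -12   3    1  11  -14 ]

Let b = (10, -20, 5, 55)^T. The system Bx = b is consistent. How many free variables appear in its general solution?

1

Row reduce the augmented matrix [B | b].
Swap R1 ↔ R2
R3 ← R3 + (1/3)·R1: [0, -5, -7/3, -1/3, 16/3, -5/3]
R4 ← R4 + (4)·R1: [0, 15, -51, -5, -10, -25]
R3 ← R3 + (5/11)·R2: [0, 0, -107/33, 19/33, -19/33, 95/33]
R4 ← R4 − (15/11)·R2: [0, 0, -531/11, -85/11, 85/11, -425/11]
R4 ← R4 − (1593/107)·R3: [0, 0, 0, -1744/107, 1744/107, -8720/107]
The echelon form has 4 nonzero rows, and every pivot lies in the first 5 columns, so rank(B) = rank([B|b]) = 4.
The system is consistent.
Free variables = (unknowns) − (rank) = 5 − 4 = 1.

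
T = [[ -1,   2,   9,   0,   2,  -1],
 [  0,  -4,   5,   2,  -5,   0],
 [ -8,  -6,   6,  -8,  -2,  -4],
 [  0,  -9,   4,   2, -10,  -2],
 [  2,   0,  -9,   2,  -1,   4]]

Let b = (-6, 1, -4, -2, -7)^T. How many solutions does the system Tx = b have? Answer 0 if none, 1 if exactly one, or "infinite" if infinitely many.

0

Row reduce the augmented matrix [T | b].
R3 ← R3 − (8)·R1: [0, -22, -66, -8, -18, 4, 44]
R5 ← R5 + (2)·R1: [0, 4, 9, 2, 3, 2, -19]
R3 ← R3 − (11/2)·R2: [0, 0, -187/2, -19, 19/2, 4, 77/2]
R4 ← R4 − (9/4)·R2: [0, 0, -29/4, -5/2, 5/4, -2, -17/4]
R5 ← R5 + R2: [0, 0, 14, 4, -2, 2, -18]
R4 ← R4 − (29/374)·R3: [0, 0, 0, -192/187, 96/187, -432/187, -123/17]
R5 ← R5 + (28/187)·R3: [0, 0, 0, 216/187, -108/187, 486/187, -208/17]
R5 ← R5 + (9/8)·R4: [0, 0, 0, 0, 0, 0, -163/8]
The echelon form has 5 nonzero rows; the last pivot sits in the augmented column, so rank(T) = 4 but rank([T|b]) = 5.
Since the ranks differ, the system is inconsistent.
It has no solutions.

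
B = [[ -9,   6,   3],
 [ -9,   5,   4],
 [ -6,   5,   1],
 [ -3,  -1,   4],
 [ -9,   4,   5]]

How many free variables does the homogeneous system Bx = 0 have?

Row reduce to echelon form.
R2 ← R2 − R1: [0, -1, 1]
R3 ← R3 − (2/3)·R1: [0, 1, -1]
R4 ← R4 − (1/3)·R1: [0, -3, 3]
R5 ← R5 − R1: [0, -2, 2]
R3 ← R3 + R2: [0, 0, 0]
R4 ← R4 − (3)·R2: [0, 0, 0]
R5 ← R5 − (2)·R2: [0, 0, 0]
2 nonzero rows, so rank(B) = 2.
B has 3 columns; by rank–nullity, nullity = 3 − 2 = 1.

1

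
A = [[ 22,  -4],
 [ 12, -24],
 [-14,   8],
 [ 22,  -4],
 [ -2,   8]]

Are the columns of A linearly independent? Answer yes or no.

Row reduce A to echelon form.
R2 ← R2 − (6/11)·R1: [0, -240/11]
R3 ← R3 + (7/11)·R1: [0, 60/11]
R4 ← R4 − R1: [0, 0]
R5 ← R5 + (1/11)·R1: [0, 84/11]
R3 ← R3 + (1/4)·R2: [0, 0]
R5 ← R5 + (7/20)·R2: [0, 0]
2 pivots among 2 columns.
Every column is a pivot column, so the columns are linearly independent.

yes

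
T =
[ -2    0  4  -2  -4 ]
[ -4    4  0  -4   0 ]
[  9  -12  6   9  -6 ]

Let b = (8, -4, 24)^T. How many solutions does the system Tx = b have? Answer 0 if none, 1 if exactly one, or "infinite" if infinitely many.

Row reduce the augmented matrix [T | b].
R2 ← R2 − (2)·R1: [0, 4, -8, 0, 8, -20]
R3 ← R3 + (9/2)·R1: [0, -12, 24, 0, -24, 60]
R3 ← R3 + (3)·R2: [0, 0, 0, 0, 0, 0]
The echelon form has 2 nonzero rows, and every pivot lies in the first 5 columns, so rank(T) = rank([T|b]) = 2.
The system is consistent.
rank = 2 < 5 unknowns, so there are infinitely many solutions.

infinite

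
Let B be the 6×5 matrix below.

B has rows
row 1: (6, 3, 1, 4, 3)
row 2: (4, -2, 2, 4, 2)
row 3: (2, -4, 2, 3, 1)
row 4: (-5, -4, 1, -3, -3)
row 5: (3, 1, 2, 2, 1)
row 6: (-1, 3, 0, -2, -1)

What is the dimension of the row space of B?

Row reduce to echelon form.
R2 ← R2 − (2/3)·R1: [0, -4, 4/3, 4/3, 0]
R3 ← R3 − (1/3)·R1: [0, -5, 5/3, 5/3, 0]
R4 ← R4 + (5/6)·R1: [0, -3/2, 11/6, 1/3, -1/2]
R5 ← R5 − (1/2)·R1: [0, -1/2, 3/2, 0, -1/2]
R6 ← R6 + (1/6)·R1: [0, 7/2, 1/6, -4/3, -1/2]
R3 ← R3 − (5/4)·R2: [0, 0, 0, 0, 0]
R4 ← R4 − (3/8)·R2: [0, 0, 4/3, -1/6, -1/2]
R5 ← R5 − (1/8)·R2: [0, 0, 4/3, -1/6, -1/2]
R6 ← R6 + (7/8)·R2: [0, 0, 4/3, -1/6, -1/2]
Swap R3 ↔ R4
R5 ← R5 − R3: [0, 0, 0, 0, 0]
R6 ← R6 − R3: [0, 0, 0, 0, 0]
Echelon form has 3 nonzero rows, so rank(B) = 3.
The row space has dimension equal to the rank: 3.

3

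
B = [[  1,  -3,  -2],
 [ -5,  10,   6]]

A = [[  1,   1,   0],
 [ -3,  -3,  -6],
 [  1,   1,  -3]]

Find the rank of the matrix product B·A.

2

First compute BA:
[[  8,   8,  24],
 [-29, -29, -78]]
Now row reduce the product.
R2 ← R2 + (29/8)·R1: [0, 0, 9]
2 nonzero rows, so rank(BA) = 2.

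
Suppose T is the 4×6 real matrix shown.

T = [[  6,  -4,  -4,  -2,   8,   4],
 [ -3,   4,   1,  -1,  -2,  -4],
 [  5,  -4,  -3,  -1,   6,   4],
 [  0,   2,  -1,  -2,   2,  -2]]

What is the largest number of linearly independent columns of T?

Row reduce to echelon form.
R2 ← R2 + (1/2)·R1: [0, 2, -1, -2, 2, -2]
R3 ← R3 − (5/6)·R1: [0, -2/3, 1/3, 2/3, -2/3, 2/3]
R3 ← R3 + (1/3)·R2: [0, 0, 0, 0, 0, 0]
R4 ← R4 − R2: [0, 0, 0, 0, 0, 0]
Echelon form has 2 nonzero rows, so rank(T) = 2.
The rank gives the maximum number of linearly independent columns: 2.

2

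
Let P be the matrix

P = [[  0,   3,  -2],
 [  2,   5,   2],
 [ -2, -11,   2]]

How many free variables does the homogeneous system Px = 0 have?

1

Row reduce to echelon form.
Swap R1 ↔ R2
R3 ← R3 + R1: [0, -6, 4]
R3 ← R3 + (2)·R2: [0, 0, 0]
2 nonzero rows, so rank(P) = 2.
P has 3 columns; by rank–nullity, nullity = 3 − 2 = 1.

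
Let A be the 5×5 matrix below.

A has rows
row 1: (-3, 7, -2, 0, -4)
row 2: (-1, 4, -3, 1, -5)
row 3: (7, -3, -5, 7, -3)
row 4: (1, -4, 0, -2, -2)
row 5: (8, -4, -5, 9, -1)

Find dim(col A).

4

Row reduce to echelon form.
R2 ← R2 − (1/3)·R1: [0, 5/3, -7/3, 1, -11/3]
R3 ← R3 + (7/3)·R1: [0, 40/3, -29/3, 7, -37/3]
R4 ← R4 + (1/3)·R1: [0, -5/3, -2/3, -2, -10/3]
R5 ← R5 + (8/3)·R1: [0, 44/3, -31/3, 9, -35/3]
R3 ← R3 − (8)·R2: [0, 0, 9, -1, 17]
R4 ← R4 + R2: [0, 0, -3, -1, -7]
R5 ← R5 − (44/5)·R2: [0, 0, 51/5, 1/5, 103/5]
R4 ← R4 + (1/3)·R3: [0, 0, 0, -4/3, -4/3]
R5 ← R5 − (17/15)·R3: [0, 0, 0, 4/3, 4/3]
R5 ← R5 + R4: [0, 0, 0, 0, 0]
Echelon form has 4 nonzero rows, so rank(A) = 4.
The column space has dimension equal to the rank: 4.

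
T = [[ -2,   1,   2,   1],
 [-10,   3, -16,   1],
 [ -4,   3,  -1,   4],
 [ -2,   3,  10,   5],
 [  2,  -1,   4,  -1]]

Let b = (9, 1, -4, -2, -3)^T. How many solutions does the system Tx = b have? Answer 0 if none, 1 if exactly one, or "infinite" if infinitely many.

Row reduce the augmented matrix [T | b].
R2 ← R2 − (5)·R1: [0, -2, -26, -4, -44]
R3 ← R3 − (2)·R1: [0, 1, -5, 2, -22]
R4 ← R4 − R1: [0, 2, 8, 4, -11]
R5 ← R5 + R1: [0, 0, 6, 0, 6]
R3 ← R3 + (1/2)·R2: [0, 0, -18, 0, -44]
R4 ← R4 + R2: [0, 0, -18, 0, -55]
R4 ← R4 − R3: [0, 0, 0, 0, -11]
R5 ← R5 + (1/3)·R3: [0, 0, 0, 0, -26/3]
R5 ← R5 − (26/33)·R4: [0, 0, 0, 0, 0]
The echelon form has 4 nonzero rows; the last pivot sits in the augmented column, so rank(T) = 3 but rank([T|b]) = 4.
Since the ranks differ, the system is inconsistent.
It has no solutions.

0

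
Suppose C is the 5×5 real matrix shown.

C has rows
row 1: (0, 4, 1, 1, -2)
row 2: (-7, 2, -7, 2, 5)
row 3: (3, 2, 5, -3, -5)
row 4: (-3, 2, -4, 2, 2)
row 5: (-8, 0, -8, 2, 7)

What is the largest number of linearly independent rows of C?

4

Row reduce to echelon form.
Swap R1 ↔ R2
R3 ← R3 + (3/7)·R1: [0, 20/7, 2, -15/7, -20/7]
R4 ← R4 − (3/7)·R1: [0, 8/7, -1, 8/7, -1/7]
R5 ← R5 − (8/7)·R1: [0, -16/7, 0, -2/7, 9/7]
R3 ← R3 − (5/7)·R2: [0, 0, 9/7, -20/7, -10/7]
R4 ← R4 − (2/7)·R2: [0, 0, -9/7, 6/7, 3/7]
R5 ← R5 + (4/7)·R2: [0, 0, 4/7, 2/7, 1/7]
R4 ← R4 + R3: [0, 0, 0, -2, -1]
R5 ← R5 − (4/9)·R3: [0, 0, 0, 14/9, 7/9]
R5 ← R5 + (7/9)·R4: [0, 0, 0, 0, 0]
Echelon form has 4 nonzero rows, so rank(C) = 4.
The rank gives the maximum number of linearly independent rows: 4.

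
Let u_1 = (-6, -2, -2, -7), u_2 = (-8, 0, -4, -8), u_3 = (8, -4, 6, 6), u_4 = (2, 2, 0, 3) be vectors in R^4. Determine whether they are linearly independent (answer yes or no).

Form the matrix with these vectors as rows and row reduce.
R2 ← R2 − (4/3)·R1: [0, 8/3, -4/3, 4/3]
R3 ← R3 + (4/3)·R1: [0, -20/3, 10/3, -10/3]
R4 ← R4 + (1/3)·R1: [0, 4/3, -2/3, 2/3]
R3 ← R3 + (5/2)·R2: [0, 0, 0, 0]
R4 ← R4 − (1/2)·R2: [0, 0, 0, 0]
2 nonzero rows, so the 4 vectors span a space of dimension 2.
Since 2 < 4, the vectors are linearly dependent.

no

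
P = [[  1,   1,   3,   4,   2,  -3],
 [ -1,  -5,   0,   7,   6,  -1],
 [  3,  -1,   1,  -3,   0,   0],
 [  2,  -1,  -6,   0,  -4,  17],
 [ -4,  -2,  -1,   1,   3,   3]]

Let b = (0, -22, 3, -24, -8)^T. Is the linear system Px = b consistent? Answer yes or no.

yes

Row reduce the augmented matrix [P | b].
R2 ← R2 + R1: [0, -4, 3, 11, 8, -4, -22]
R3 ← R3 − (3)·R1: [0, -4, -8, -15, -6, 9, 3]
R4 ← R4 − (2)·R1: [0, -3, -12, -8, -8, 23, -24]
R5 ← R5 + (4)·R1: [0, 2, 11, 17, 11, -9, -8]
R3 ← R3 − R2: [0, 0, -11, -26, -14, 13, 25]
R4 ← R4 − (3/4)·R2: [0, 0, -57/4, -65/4, -14, 26, -15/2]
R5 ← R5 + (1/2)·R2: [0, 0, 25/2, 45/2, 15, -11, -19]
R4 ← R4 − (57/44)·R3: [0, 0, 0, 767/44, 91/22, 403/44, -1755/44]
R5 ← R5 + (25/22)·R3: [0, 0, 0, -155/22, -10/11, 83/22, 207/22]
R5 ← R5 + (310/767)·R4: [0, 0, 0, 0, 45/59, 441/59, -396/59]
The echelon form has 5 nonzero rows, and every pivot lies in the first 6 columns, so rank(P) = rank([P|b]) = 5.
The system is consistent.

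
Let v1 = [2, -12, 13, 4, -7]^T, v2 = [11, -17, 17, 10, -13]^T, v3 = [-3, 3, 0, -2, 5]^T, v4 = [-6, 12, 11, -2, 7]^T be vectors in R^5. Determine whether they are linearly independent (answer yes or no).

yes

Form the matrix with these vectors as rows and row reduce.
R2 ← R2 − (11/2)·R1: [0, 49, -109/2, -12, 51/2]
R3 ← R3 + (3/2)·R1: [0, -15, 39/2, 4, -11/2]
R4 ← R4 + (3)·R1: [0, -24, 50, 10, -14]
R3 ← R3 + (15/49)·R2: [0, 0, 138/49, 16/49, 113/49]
R4 ← R4 + (24/49)·R2: [0, 0, 1142/49, 202/49, -74/49]
R4 ← R4 − (571/69)·R3: [0, 0, 0, 98/69, -1421/69]
4 nonzero rows, so the 4 vectors span a space of dimension 4.
Since 4 = 4, the vectors are linearly independent.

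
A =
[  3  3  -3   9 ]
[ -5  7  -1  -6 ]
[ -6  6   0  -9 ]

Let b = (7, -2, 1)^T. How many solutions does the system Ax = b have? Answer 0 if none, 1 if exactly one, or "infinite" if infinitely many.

Row reduce the augmented matrix [A | b].
R2 ← R2 + (5/3)·R1: [0, 12, -6, 9, 29/3]
R3 ← R3 + (2)·R1: [0, 12, -6, 9, 15]
R3 ← R3 − R2: [0, 0, 0, 0, 16/3]
The echelon form has 3 nonzero rows; the last pivot sits in the augmented column, so rank(A) = 2 but rank([A|b]) = 3.
Since the ranks differ, the system is inconsistent.
It has no solutions.

0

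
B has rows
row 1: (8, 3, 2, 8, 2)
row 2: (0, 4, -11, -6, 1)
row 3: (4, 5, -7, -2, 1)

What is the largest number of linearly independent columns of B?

Row reduce to echelon form.
R3 ← R3 − (1/2)·R1: [0, 7/2, -8, -6, 0]
R3 ← R3 − (7/8)·R2: [0, 0, 13/8, -3/4, -7/8]
Echelon form has 3 nonzero rows, so rank(B) = 3.
The rank gives the maximum number of linearly independent columns: 3.

3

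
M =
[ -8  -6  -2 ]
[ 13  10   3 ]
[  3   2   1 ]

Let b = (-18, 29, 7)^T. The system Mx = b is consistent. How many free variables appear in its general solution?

Row reduce the augmented matrix [M | b].
R2 ← R2 + (13/8)·R1: [0, 1/4, -1/4, -1/4]
R3 ← R3 + (3/8)·R1: [0, -1/4, 1/4, 1/4]
R3 ← R3 + R2: [0, 0, 0, 0]
The echelon form has 2 nonzero rows, and every pivot lies in the first 3 columns, so rank(M) = rank([M|b]) = 2.
The system is consistent.
Free variables = (unknowns) − (rank) = 3 − 2 = 1.

1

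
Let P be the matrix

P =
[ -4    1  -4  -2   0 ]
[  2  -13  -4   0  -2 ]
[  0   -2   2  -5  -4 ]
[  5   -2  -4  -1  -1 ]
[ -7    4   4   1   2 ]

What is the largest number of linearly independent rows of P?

Row reduce to echelon form.
R2 ← R2 + (1/2)·R1: [0, -25/2, -6, -1, -2]
R4 ← R4 + (5/4)·R1: [0, -3/4, -9, -7/2, -1]
R5 ← R5 − (7/4)·R1: [0, 9/4, 11, 9/2, 2]
R3 ← R3 − (4/25)·R2: [0, 0, 74/25, -121/25, -92/25]
R4 ← R4 − (3/50)·R2: [0, 0, -216/25, -86/25, -22/25]
R5 ← R5 + (9/50)·R2: [0, 0, 248/25, 108/25, 41/25]
R4 ← R4 + (108/37)·R3: [0, 0, 0, -650/37, -430/37]
R5 ← R5 − (124/37)·R3: [0, 0, 0, 760/37, 517/37]
R5 ← R5 + (76/65)·R4: [0, 0, 0, 0, 5/13]
Echelon form has 5 nonzero rows, so rank(P) = 5.
The rank gives the maximum number of linearly independent rows: 5.

5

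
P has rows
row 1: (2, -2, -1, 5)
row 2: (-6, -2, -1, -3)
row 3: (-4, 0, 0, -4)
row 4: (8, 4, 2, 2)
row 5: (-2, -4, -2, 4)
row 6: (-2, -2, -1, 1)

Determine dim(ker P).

Row reduce to echelon form.
R2 ← R2 + (3)·R1: [0, -8, -4, 12]
R3 ← R3 + (2)·R1: [0, -4, -2, 6]
R4 ← R4 − (4)·R1: [0, 12, 6, -18]
R5 ← R5 + R1: [0, -6, -3, 9]
R6 ← R6 + R1: [0, -4, -2, 6]
R3 ← R3 − (1/2)·R2: [0, 0, 0, 0]
R4 ← R4 + (3/2)·R2: [0, 0, 0, 0]
R5 ← R5 − (3/4)·R2: [0, 0, 0, 0]
R6 ← R6 − (1/2)·R2: [0, 0, 0, 0]
2 nonzero rows, so rank(P) = 2.
P has 4 columns; by rank–nullity, nullity = 4 − 2 = 2.

2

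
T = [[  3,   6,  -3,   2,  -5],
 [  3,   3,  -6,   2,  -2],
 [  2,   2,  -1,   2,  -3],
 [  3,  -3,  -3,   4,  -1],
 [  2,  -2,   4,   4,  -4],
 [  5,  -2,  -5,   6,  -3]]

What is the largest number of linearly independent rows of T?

3

Row reduce to echelon form.
R2 ← R2 − R1: [0, -3, -3, 0, 3]
R3 ← R3 − (2/3)·R1: [0, -2, 1, 2/3, 1/3]
R4 ← R4 − R1: [0, -9, 0, 2, 4]
R5 ← R5 − (2/3)·R1: [0, -6, 6, 8/3, -2/3]
R6 ← R6 − (5/3)·R1: [0, -12, 0, 8/3, 16/3]
R3 ← R3 − (2/3)·R2: [0, 0, 3, 2/3, -5/3]
R4 ← R4 − (3)·R2: [0, 0, 9, 2, -5]
R5 ← R5 − (2)·R2: [0, 0, 12, 8/3, -20/3]
R6 ← R6 − (4)·R2: [0, 0, 12, 8/3, -20/3]
R4 ← R4 − (3)·R3: [0, 0, 0, 0, 0]
R5 ← R5 − (4)·R3: [0, 0, 0, 0, 0]
R6 ← R6 − (4)·R3: [0, 0, 0, 0, 0]
Echelon form has 3 nonzero rows, so rank(T) = 3.
The rank gives the maximum number of linearly independent rows: 3.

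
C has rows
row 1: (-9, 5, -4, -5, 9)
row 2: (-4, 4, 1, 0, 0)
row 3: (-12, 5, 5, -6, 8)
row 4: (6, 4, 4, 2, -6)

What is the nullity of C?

1

Row reduce to echelon form.
R2 ← R2 − (4/9)·R1: [0, 16/9, 25/9, 20/9, -4]
R3 ← R3 − (4/3)·R1: [0, -5/3, 31/3, 2/3, -4]
R4 ← R4 + (2/3)·R1: [0, 22/3, 4/3, -4/3, 0]
R3 ← R3 + (15/16)·R2: [0, 0, 207/16, 11/4, -31/4]
R4 ← R4 − (33/8)·R2: [0, 0, -81/8, -21/2, 33/2]
R4 ← R4 + (18/23)·R3: [0, 0, 0, -192/23, 240/23]
4 nonzero rows, so rank(C) = 4.
C has 5 columns; by rank–nullity, nullity = 5 − 4 = 1.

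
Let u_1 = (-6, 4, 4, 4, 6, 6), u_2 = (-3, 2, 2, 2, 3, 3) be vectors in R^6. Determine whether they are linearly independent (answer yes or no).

Form the matrix with these vectors as rows and row reduce.
R2 ← R2 − (1/2)·R1: [0, 0, 0, 0, 0, 0]
1 nonzero row, so the 2 vectors span a space of dimension 1.
Since 1 < 2, the vectors are linearly dependent.

no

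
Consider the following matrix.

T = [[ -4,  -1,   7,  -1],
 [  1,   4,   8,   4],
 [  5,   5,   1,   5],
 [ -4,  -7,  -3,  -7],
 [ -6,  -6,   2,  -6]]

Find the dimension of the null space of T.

Row reduce to echelon form.
R2 ← R2 + (1/4)·R1: [0, 15/4, 39/4, 15/4]
R3 ← R3 + (5/4)·R1: [0, 15/4, 39/4, 15/4]
R4 ← R4 − R1: [0, -6, -10, -6]
R5 ← R5 − (3/2)·R1: [0, -9/2, -17/2, -9/2]
R3 ← R3 − R2: [0, 0, 0, 0]
R4 ← R4 + (8/5)·R2: [0, 0, 28/5, 0]
R5 ← R5 + (6/5)·R2: [0, 0, 16/5, 0]
Swap R3 ↔ R4
R5 ← R5 − (4/7)·R3: [0, 0, 0, 0]
3 nonzero rows, so rank(T) = 3.
T has 4 columns; by rank–nullity, nullity = 4 − 3 = 1.

1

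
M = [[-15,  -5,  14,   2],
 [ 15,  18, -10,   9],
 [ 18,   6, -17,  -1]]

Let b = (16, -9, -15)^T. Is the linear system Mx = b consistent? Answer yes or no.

Row reduce the augmented matrix [M | b].
R2 ← R2 + R1: [0, 13, 4, 11, 7]
R3 ← R3 + (6/5)·R1: [0, 0, -1/5, 7/5, 21/5]
The echelon form has 3 nonzero rows, and every pivot lies in the first 4 columns, so rank(M) = rank([M|b]) = 3.
The system is consistent.

yes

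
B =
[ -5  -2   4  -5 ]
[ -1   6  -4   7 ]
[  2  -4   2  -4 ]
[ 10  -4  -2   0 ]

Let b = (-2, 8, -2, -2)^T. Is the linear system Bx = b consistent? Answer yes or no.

Row reduce the augmented matrix [B | b].
R2 ← R2 − (1/5)·R1: [0, 32/5, -24/5, 8, 42/5]
R3 ← R3 + (2/5)·R1: [0, -24/5, 18/5, -6, -14/5]
R4 ← R4 + (2)·R1: [0, -8, 6, -10, -6]
R3 ← R3 + (3/4)·R2: [0, 0, 0, 0, 7/2]
R4 ← R4 + (5/4)·R2: [0, 0, 0, 0, 9/2]
R4 ← R4 − (9/7)·R3: [0, 0, 0, 0, 0]
The echelon form has 3 nonzero rows; the last pivot sits in the augmented column, so rank(B) = 2 but rank([B|b]) = 3.
Since the ranks differ, the system is inconsistent.

no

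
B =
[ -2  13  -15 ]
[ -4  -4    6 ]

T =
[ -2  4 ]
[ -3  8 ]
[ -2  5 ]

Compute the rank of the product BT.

2

First compute BT:
[[ -5,  21],
 [  8, -18]]
Now row reduce the product.
R2 ← R2 + (8/5)·R1: [0, 78/5]
2 nonzero rows, so rank(BT) = 2.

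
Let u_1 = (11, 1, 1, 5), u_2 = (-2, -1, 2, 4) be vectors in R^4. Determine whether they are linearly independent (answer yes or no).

Form the matrix with these vectors as rows and row reduce.
R2 ← R2 + (2/11)·R1: [0, -9/11, 24/11, 54/11]
2 nonzero rows, so the 2 vectors span a space of dimension 2.
Since 2 = 2, the vectors are linearly independent.

yes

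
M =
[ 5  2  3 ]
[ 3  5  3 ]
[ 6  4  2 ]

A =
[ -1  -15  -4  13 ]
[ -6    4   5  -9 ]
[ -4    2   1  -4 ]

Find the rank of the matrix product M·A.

3

First compute MA:
[[-29, -61,  -7,  35],
 [-45, -19,  16, -18],
 [-38, -70,  -2,  34]]
Now row reduce the product.
R2 ← R2 − (45/29)·R1: [0, 2194/29, 779/29, -2097/29]
R3 ← R3 − (38/29)·R1: [0, 288/29, 208/29, -344/29]
R3 ← R3 − (144/1097)·R2: [0, 0, 4000/1097, -2600/1097]
3 nonzero rows, so rank(MA) = 3.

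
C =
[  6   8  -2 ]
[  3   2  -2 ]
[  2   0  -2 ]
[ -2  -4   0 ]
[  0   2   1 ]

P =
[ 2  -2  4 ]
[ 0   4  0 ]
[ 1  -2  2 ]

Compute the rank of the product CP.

2

First compute CP:
[[ 10,  24,  20],
 [  4,   6,   8],
 [  2,   0,   4],
 [ -4, -12,  -8],
 [  1,   6,   2]]
Now row reduce the product.
R2 ← R2 − (2/5)·R1: [0, -18/5, 0]
R3 ← R3 − (1/5)·R1: [0, -24/5, 0]
R4 ← R4 + (2/5)·R1: [0, -12/5, 0]
R5 ← R5 − (1/10)·R1: [0, 18/5, 0]
R3 ← R3 − (4/3)·R2: [0, 0, 0]
R4 ← R4 − (2/3)·R2: [0, 0, 0]
R5 ← R5 + R2: [0, 0, 0]
2 nonzero rows, so rank(CP) = 2.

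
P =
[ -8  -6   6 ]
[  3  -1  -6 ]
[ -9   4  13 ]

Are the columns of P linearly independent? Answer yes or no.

yes

Row reduce P to echelon form.
R2 ← R2 + (3/8)·R1: [0, -13/4, -15/4]
R3 ← R3 − (9/8)·R1: [0, 43/4, 25/4]
R3 ← R3 + (43/13)·R2: [0, 0, -80/13]
3 pivots among 3 columns.
Every column is a pivot column, so the columns are linearly independent.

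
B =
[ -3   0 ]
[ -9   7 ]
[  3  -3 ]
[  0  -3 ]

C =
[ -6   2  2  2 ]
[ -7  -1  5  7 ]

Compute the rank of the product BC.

First compute BC:
[[ 18,  -6,  -6,  -6],
 [  5, -25,  17,  31],
 [  3,   9,  -9, -15],
 [ 21,   3, -15, -21]]
Now row reduce the product.
R2 ← R2 − (5/18)·R1: [0, -70/3, 56/3, 98/3]
R3 ← R3 − (1/6)·R1: [0, 10, -8, -14]
R4 ← R4 − (7/6)·R1: [0, 10, -8, -14]
R3 ← R3 + (3/7)·R2: [0, 0, 0, 0]
R4 ← R4 + (3/7)·R2: [0, 0, 0, 0]
2 nonzero rows, so rank(BC) = 2.

2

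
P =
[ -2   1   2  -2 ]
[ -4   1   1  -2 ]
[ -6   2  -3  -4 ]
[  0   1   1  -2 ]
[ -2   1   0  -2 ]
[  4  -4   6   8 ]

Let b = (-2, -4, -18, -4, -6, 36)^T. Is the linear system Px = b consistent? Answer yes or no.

yes

Row reduce the augmented matrix [P | b].
R2 ← R2 − (2)·R1: [0, -1, -3, 2, 0]
R3 ← R3 − (3)·R1: [0, -1, -9, 2, -12]
R5 ← R5 − R1: [0, 0, -2, 0, -4]
R6 ← R6 + (2)·R1: [0, -2, 10, 4, 32]
R3 ← R3 − R2: [0, 0, -6, 0, -12]
R4 ← R4 + R2: [0, 0, -2, 0, -4]
R6 ← R6 − (2)·R2: [0, 0, 16, 0, 32]
R4 ← R4 − (1/3)·R3: [0, 0, 0, 0, 0]
R5 ← R5 − (1/3)·R3: [0, 0, 0, 0, 0]
R6 ← R6 + (8/3)·R3: [0, 0, 0, 0, 0]
The echelon form has 3 nonzero rows, and every pivot lies in the first 4 columns, so rank(P) = rank([P|b]) = 3.
The system is consistent.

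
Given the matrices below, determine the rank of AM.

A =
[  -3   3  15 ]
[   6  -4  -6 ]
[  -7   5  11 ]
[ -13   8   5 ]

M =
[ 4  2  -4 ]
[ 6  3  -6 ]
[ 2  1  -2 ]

First compute AM:
[[ 36,  18, -36],
 [-12,  -6,  12],
 [ 24,  12, -24],
 [  6,   3,  -6]]
Now row reduce the product.
R2 ← R2 + (1/3)·R1: [0, 0, 0]
R3 ← R3 − (2/3)·R1: [0, 0, 0]
R4 ← R4 − (1/6)·R1: [0, 0, 0]
1 nonzero row, so rank(AM) = 1.

1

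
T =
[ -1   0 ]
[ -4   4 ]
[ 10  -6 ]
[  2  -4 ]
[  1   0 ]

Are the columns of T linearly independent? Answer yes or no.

Row reduce T to echelon form.
R2 ← R2 − (4)·R1: [0, 4]
R3 ← R3 + (10)·R1: [0, -6]
R4 ← R4 + (2)·R1: [0, -4]
R5 ← R5 + R1: [0, 0]
R3 ← R3 + (3/2)·R2: [0, 0]
R4 ← R4 + R2: [0, 0]
2 pivots among 2 columns.
Every column is a pivot column, so the columns are linearly independent.

yes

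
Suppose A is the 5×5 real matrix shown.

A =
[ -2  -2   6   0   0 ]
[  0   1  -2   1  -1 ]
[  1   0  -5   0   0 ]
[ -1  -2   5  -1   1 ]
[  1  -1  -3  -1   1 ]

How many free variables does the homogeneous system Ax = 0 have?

2

Row reduce to echelon form.
R3 ← R3 + (1/2)·R1: [0, -1, -2, 0, 0]
R4 ← R4 − (1/2)·R1: [0, -1, 2, -1, 1]
R5 ← R5 + (1/2)·R1: [0, -2, 0, -1, 1]
R3 ← R3 + R2: [0, 0, -4, 1, -1]
R4 ← R4 + R2: [0, 0, 0, 0, 0]
R5 ← R5 + (2)·R2: [0, 0, -4, 1, -1]
R5 ← R5 − R3: [0, 0, 0, 0, 0]
3 nonzero rows, so rank(A) = 3.
A has 5 columns; by rank–nullity, nullity = 5 − 3 = 2.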